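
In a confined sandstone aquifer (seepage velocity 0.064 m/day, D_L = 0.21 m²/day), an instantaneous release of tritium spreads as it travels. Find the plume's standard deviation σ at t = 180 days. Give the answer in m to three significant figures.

Dispersive spreading gives a Gaussian with σ² = 2Dt; advection only shifts the center.
σ = √(2 × 0.21 × 180) = 8.69 m.

8.69 m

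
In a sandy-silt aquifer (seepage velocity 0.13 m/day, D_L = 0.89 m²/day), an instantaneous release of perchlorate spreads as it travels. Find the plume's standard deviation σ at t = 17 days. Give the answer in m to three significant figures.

Dispersive spreading gives a Gaussian with σ² = 2Dt; advection only shifts the center.
σ = √(2 × 0.89 × 17) = 5.50 m.

5.50 m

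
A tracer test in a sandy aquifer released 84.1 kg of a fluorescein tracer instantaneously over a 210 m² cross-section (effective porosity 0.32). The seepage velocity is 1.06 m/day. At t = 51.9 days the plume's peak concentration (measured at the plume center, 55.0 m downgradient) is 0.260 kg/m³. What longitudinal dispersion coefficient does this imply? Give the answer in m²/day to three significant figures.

At the plume center C_max = M/(n_e·A·√(4πDt)), so D = M²/(4πt·(n_e·A·C_max)²).
n_e·A·C_max = 0.32 × 210 × 0.260 = 17.47 kg/m.
D = 84.1²/(4π × 51.9 × 17.47²) = 0.0355 m²/day.

0.0355 m²/day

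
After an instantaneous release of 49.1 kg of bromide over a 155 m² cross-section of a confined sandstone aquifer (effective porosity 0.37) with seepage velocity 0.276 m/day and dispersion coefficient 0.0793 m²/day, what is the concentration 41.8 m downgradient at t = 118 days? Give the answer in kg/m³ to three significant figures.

For an instantaneous plane source, C(x,t) = M/(n_e·A·√(4πDt)) · exp(−(x−vt)²/(4Dt)), with n_e·A the pore (flow) area.
Plume center vt = 0.276 × 118 = 32.568 m, so the well at 41.8 m is 9.232 m downgradient of the peak.
√(4πDt) = 10.84 m, giving peak height M/(n_e·A·√(4πDt)) = 49.1/(0.37 × 155 × 10.84) = 0.07898 kg/m³.
(x−vt)²/(4Dt) = (9.232)²/(4 × 0.0793 × 118) = 2.277; exp(−2.277) = 0.1026.
C = 0.07898 × 0.1026 = 0.00810 kg/m³.

0.00810 kg/m³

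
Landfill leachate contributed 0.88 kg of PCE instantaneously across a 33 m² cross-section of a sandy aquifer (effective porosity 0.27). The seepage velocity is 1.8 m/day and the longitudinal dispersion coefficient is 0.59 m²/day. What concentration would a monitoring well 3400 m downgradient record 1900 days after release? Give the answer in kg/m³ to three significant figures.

0.000761 kg/m³

For an instantaneous plane source, C(x,t) = M/(n_e·A·√(4πDt)) · exp(−(x−vt)²/(4Dt)), with n_e·A the pore (flow) area.
Plume center vt = 1.8 × 1900 = 3420 m, so the well at 3400 m is 20 m upgradient of the peak.
√(4πDt) = 118.7 m, giving peak height M/(n_e·A·√(4πDt)) = 0.88/(0.27 × 33 × 118.7) = 0.0008321 kg/m³.
(x−vt)²/(4Dt) = (-20)²/(4 × 0.59 × 1900) = 0.08921; exp(−0.08921) = 0.9147.
C = 0.0008321 × 0.9147 = 0.000761 kg/m³.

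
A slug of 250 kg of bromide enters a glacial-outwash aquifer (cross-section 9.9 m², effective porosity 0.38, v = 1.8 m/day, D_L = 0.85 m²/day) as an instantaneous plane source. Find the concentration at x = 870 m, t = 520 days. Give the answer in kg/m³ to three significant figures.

0.0759 kg/m³

For an instantaneous plane source, C(x,t) = M/(n_e·A·√(4πDt)) · exp(−(x−vt)²/(4Dt)), with n_e·A the pore (flow) area.
Plume center vt = 1.8 × 520 = 936 m, so the well at 870 m is 66 m upgradient of the peak.
√(4πDt) = 74.53 m, giving peak height M/(n_e·A·√(4πDt)) = 250/(0.38 × 9.9 × 74.53) = 0.8916 kg/m³.
(x−vt)²/(4Dt) = (-66)²/(4 × 0.85 × 520) = 2.464; exp(−2.464) = 0.08509.
C = 0.8916 × 0.08509 = 0.0759 kg/m³.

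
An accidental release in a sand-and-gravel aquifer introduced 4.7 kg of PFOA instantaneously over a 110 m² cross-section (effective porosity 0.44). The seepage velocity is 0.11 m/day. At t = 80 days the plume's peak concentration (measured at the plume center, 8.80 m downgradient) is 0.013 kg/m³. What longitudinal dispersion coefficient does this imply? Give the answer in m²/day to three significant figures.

At the plume center C_max = M/(n_e·A·√(4πDt)), so D = M²/(4πt·(n_e·A·C_max)²).
n_e·A·C_max = 0.44 × 110 × 0.013 = 0.6292 kg/m.
D = 4.7²/(4π × 80 × 0.6292²) = 0.0555 m²/day.

0.0555 m²/day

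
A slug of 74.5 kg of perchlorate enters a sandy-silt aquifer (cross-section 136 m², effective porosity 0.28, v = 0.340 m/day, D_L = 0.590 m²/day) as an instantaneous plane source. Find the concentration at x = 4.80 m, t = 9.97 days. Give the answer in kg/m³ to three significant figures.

0.209 kg/m³

For an instantaneous plane source, C(x,t) = M/(n_e·A·√(4πDt)) · exp(−(x−vt)²/(4Dt)), with n_e·A the pore (flow) area.
Plume center vt = 0.340 × 9.97 = 3.3898 m, so the well at 4.80 m is 1.4102 m downgradient of the peak.
√(4πDt) = 8.598 m, giving peak height M/(n_e·A·√(4πDt)) = 74.5/(0.28 × 136 × 8.598) = 0.2275 kg/m³.
(x−vt)²/(4Dt) = (1.4102)²/(4 × 0.590 × 9.97) = 0.08452; exp(−0.08452) = 0.9190.
C = 0.2275 × 0.9190 = 0.209 kg/m³.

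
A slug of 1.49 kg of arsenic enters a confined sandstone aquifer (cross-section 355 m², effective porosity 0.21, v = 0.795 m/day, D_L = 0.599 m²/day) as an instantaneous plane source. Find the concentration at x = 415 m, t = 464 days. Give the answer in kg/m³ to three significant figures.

4.99e-05 kg/m³

For an instantaneous plane source, C(x,t) = M/(n_e·A·√(4πDt)) · exp(−(x−vt)²/(4Dt)), with n_e·A the pore (flow) area.
Plume center vt = 0.795 × 464 = 368.88 m, so the well at 415 m is 46.12 m downgradient of the peak.
√(4πDt) = 59.10 m, giving peak height M/(n_e·A·√(4πDt)) = 1.49/(0.21 × 355 × 59.10) = 0.0003382 kg/m³.
(x−vt)²/(4Dt) = (46.12)²/(4 × 0.599 × 464) = 1.913; exp(−1.913) = 0.1476.
C = 0.0003382 × 0.1476 = 4.99e-05 kg/m³.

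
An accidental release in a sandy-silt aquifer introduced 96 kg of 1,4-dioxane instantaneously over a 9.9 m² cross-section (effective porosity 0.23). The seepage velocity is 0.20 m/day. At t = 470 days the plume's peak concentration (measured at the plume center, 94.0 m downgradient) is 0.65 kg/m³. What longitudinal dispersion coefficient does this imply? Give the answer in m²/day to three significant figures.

0.712 m²/day

At the plume center C_max = M/(n_e·A·√(4πDt)), so D = M²/(4πt·(n_e·A·C_max)²).
n_e·A·C_max = 0.23 × 9.9 × 0.65 = 1.480 kg/m.
D = 96²/(4π × 470 × 1.480²) = 0.712 m²/day.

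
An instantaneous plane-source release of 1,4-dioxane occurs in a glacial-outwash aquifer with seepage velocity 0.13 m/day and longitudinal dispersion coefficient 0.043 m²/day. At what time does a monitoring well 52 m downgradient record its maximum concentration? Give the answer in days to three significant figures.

397 days

For the 1D instantaneous-source solution, setting ∂C/∂t = 0 at fixed x gives v²t² + 2Dt − x² = 0, so t = (√(D² + v²x²) − D)/v².
√(D² + v²x²) = √(0.043² + 0.13² × 52²) = 6.760; v² = 0.0169.
t = (6.760 − 0.043)/0.0169 = 397 days (vs. the pure-advection estimate x/v = 400 d).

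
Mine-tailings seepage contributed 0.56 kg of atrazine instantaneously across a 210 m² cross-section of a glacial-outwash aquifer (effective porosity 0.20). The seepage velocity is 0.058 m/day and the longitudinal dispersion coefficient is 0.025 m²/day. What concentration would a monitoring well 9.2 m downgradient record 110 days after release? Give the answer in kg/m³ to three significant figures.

For an instantaneous plane source, C(x,t) = M/(n_e·A·√(4πDt)) · exp(−(x−vt)²/(4Dt)), with n_e·A the pore (flow) area.
Plume center vt = 0.058 × 110 = 6.38 m, so the well at 9.2 m is 2.82 m downgradient of the peak.
√(4πDt) = 5.879 m, giving peak height M/(n_e·A·√(4πDt)) = 0.56/(0.20 × 210 × 5.879) = 0.002268 kg/m³.
(x−vt)²/(4Dt) = (2.82)²/(4 × 0.025 × 110) = 0.7229; exp(−0.7229) = 0.4853.
C = 0.002268 × 0.4853 = 0.00110 kg/m³.

0.00110 kg/m³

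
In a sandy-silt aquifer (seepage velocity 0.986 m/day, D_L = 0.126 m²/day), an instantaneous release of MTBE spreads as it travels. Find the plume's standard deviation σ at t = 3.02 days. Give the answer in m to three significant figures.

Dispersive spreading gives a Gaussian with σ² = 2Dt; advection only shifts the center.
σ = √(2 × 0.126 × 3.02) = 0.872 m.

0.872 m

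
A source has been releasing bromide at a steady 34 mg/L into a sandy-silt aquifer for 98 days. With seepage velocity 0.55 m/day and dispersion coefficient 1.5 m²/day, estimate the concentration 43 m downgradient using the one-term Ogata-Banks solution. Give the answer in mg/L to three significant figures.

For a continuous step input, C/C₀ ≈ ½·erfc((x−vt)/(2√(Dt))).
vt = 0.55 × 98 = 53.9 m and 2√(Dt) = 2√(1.5 × 98) = 24.25 m.
Argument (x−vt)/(2√(Dt)) = (43 − 53.9)/24.25 = -0.4495; ½·erfc(-0.4495) = 0.7375.
C = 34 × 0.7375 = 25.1 mg/L.

25.1 mg/L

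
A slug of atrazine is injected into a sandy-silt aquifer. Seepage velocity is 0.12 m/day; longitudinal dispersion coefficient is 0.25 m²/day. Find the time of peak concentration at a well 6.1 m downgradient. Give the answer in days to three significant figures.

36.4 days

For the 1D instantaneous-source solution, setting ∂C/∂t = 0 at fixed x gives v²t² + 2Dt − x² = 0, so t = (√(D² + v²x²) − D)/v².
√(D² + v²x²) = √(0.25² + 0.12² × 6.1²) = 0.7735; v² = 0.0144.
t = (0.7735 − 0.25)/0.0144 = 36.4 days (vs. the pure-advection estimate x/v = 50.8 d).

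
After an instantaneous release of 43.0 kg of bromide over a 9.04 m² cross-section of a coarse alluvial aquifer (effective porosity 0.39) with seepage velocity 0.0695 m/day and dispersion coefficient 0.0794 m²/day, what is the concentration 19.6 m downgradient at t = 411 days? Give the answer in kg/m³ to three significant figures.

For an instantaneous plane source, C(x,t) = M/(n_e·A·√(4πDt)) · exp(−(x−vt)²/(4Dt)), with n_e·A the pore (flow) area.
Plume center vt = 0.0695 × 411 = 28.5645 m, so the well at 19.6 m is 8.9645 m upgradient of the peak.
√(4πDt) = 20.25 m, giving peak height M/(n_e·A·√(4πDt)) = 43.0/(0.39 × 9.04 × 20.25) = 0.6023 kg/m³.
(x−vt)²/(4Dt) = (-8.9645)²/(4 × 0.0794 × 411) = 0.6156; exp(−0.6156) = 0.5403.
C = 0.6023 × 0.5403 = 0.325 kg/m³.

0.325 kg/m³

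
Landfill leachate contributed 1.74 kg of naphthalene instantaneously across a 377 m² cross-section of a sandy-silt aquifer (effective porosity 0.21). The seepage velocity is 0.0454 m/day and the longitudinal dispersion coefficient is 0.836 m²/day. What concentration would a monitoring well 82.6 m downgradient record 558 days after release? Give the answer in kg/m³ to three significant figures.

4.95e-05 kg/m³

For an instantaneous plane source, C(x,t) = M/(n_e·A·√(4πDt)) · exp(−(x−vt)²/(4Dt)), with n_e·A the pore (flow) area.
Plume center vt = 0.0454 × 558 = 25.3332 m, so the well at 82.6 m is 57.2668 m downgradient of the peak.
√(4πDt) = 76.56 m, giving peak height M/(n_e·A·√(4πDt)) = 1.74/(0.21 × 377 × 76.56) = 0.0002871 kg/m³.
(x−vt)²/(4Dt) = (57.2668)²/(4 × 0.836 × 558) = 1.758; exp(−1.758) = 0.1724.
C = 0.0002871 × 0.1724 = 4.95e-05 kg/m³.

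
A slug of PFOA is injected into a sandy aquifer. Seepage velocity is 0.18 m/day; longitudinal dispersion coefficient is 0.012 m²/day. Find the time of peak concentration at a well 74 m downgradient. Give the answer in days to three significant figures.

For the 1D instantaneous-source solution, setting ∂C/∂t = 0 at fixed x gives v²t² + 2Dt − x² = 0, so t = (√(D² + v²x²) − D)/v².
√(D² + v²x²) = √(0.012² + 0.18² × 74²) = 13.32; v² = 0.0324.
t = (13.32 − 0.012)/0.0324 = 411 days (vs. the pure-advection estimate x/v = 411 d).

411 days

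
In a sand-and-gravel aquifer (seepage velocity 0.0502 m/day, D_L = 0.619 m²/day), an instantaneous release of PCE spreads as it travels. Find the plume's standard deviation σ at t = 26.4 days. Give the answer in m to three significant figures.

5.72 m

Dispersive spreading gives a Gaussian with σ² = 2Dt; advection only shifts the center.
σ = √(2 × 0.619 × 26.4) = 5.72 m.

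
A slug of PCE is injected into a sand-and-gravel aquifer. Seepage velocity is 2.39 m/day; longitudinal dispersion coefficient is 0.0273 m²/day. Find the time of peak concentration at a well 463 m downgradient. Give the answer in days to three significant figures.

194 days

For the 1D instantaneous-source solution, setting ∂C/∂t = 0 at fixed x gives v²t² + 2Dt − x² = 0, so t = (√(D² + v²x²) − D)/v².
√(D² + v²x²) = √(0.0273² + 2.39² × 463²) = 1107; v² = 5.7121.
t = (1107 − 0.0273)/5.7121 = 194 days (vs. the pure-advection estimate x/v = 194 d).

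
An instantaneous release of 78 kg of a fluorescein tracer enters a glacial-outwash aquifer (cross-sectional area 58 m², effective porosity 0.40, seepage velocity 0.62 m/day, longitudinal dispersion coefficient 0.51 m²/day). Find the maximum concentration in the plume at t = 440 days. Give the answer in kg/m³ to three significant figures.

The peak of an instantaneous 1D plume sits at x = vt; there the Gaussian factor is 1 and C_max = M/(n_e·A·√(4πDt)), where n_e·A is the pore area the mass is dissolved in.
√(4πDt) = √(4π × 0.51 × 440) = 53.10 m, so C_max = 78/(0.40 × 58 × 53.10) = 0.0633 kg/m³.

0.0633 kg/m³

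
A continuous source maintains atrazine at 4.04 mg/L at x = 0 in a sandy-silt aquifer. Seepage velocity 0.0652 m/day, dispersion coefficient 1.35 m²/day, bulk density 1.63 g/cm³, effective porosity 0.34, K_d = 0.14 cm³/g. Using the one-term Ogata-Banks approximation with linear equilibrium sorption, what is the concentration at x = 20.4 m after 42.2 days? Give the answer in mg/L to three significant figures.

0.0467 mg/L

Retardation factor R = 1 + ρ_b·K_d/n = 1 + 1.63 × 0.14/0.34 = 1.671.
Sorption retards both mechanisms: v_R = v/R = 0.03902 m/day, D_R = D/R = 0.8079 m²/day.
v_R·t = 0.03902 × 42.2 = 1.646644 m; 2√(D_R t) = 11.68 m; argument = (20.4 − 1.646644)/11.68 = 1.606.
C = C₀ × ½·erfc(1.606) = 4.04 × 0.01157 = 0.0467 mg/L.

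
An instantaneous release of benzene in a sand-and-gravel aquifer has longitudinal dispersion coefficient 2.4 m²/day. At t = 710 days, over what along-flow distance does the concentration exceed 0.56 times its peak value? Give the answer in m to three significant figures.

The plume is Gaussian with σ = √(2Dt) = √(2 × 2.4 × 710) = 58.38 m.
C/C_peak = exp(−Δx²/(2σ²)) = 0.56 ⇒ Δx = σ·√(−2 ln 0.56) = 58.38 × 1.077 = 62.88 m.
Width = 2Δx = 126 m.

126 m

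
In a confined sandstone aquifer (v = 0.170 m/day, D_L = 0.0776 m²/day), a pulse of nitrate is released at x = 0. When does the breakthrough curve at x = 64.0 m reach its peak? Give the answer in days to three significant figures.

For the 1D instantaneous-source solution, setting ∂C/∂t = 0 at fixed x gives v²t² + 2Dt − x² = 0, so t = (√(D² + v²x²) − D)/v².
√(D² + v²x²) = √(0.0776² + 0.170² × 64.0²) = 10.88; v² = 0.0289.
t = (10.88 − 0.0776)/0.0289 = 374 days (vs. the pure-advection estimate x/v = 376 d).

374 days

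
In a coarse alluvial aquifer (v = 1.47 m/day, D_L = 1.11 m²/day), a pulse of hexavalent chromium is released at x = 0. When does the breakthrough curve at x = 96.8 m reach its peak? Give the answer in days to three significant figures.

For the 1D instantaneous-source solution, setting ∂C/∂t = 0 at fixed x gives v²t² + 2Dt − x² = 0, so t = (√(D² + v²x²) − D)/v².
√(D² + v²x²) = √(1.11² + 1.47² × 96.8²) = 142.3; v² = 2.1609.
t = (142.3 − 1.11)/2.1609 = 65.3 days (vs. the pure-advection estimate x/v = 65.9 d).

65.3 days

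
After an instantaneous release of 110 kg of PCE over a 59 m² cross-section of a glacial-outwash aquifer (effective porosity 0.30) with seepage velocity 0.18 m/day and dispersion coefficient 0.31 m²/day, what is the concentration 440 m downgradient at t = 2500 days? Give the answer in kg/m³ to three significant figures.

For an instantaneous plane source, C(x,t) = M/(n_e·A·√(4πDt)) · exp(−(x−vt)²/(4Dt)), with n_e·A the pore (flow) area.
Plume center vt = 0.18 × 2500 = 450 m, so the well at 440 m is 10 m upgradient of the peak.
√(4πDt) = 98.69 m, giving peak height M/(n_e·A·√(4πDt)) = 110/(0.30 × 59 × 98.69) = 0.06297 kg/m³.
(x−vt)²/(4Dt) = (-10)²/(4 × 0.31 × 2500) = 0.03226; exp(−0.03226) = 0.9683.
C = 0.06297 × 0.9683 = 0.0610 kg/m³.

0.0610 kg/m³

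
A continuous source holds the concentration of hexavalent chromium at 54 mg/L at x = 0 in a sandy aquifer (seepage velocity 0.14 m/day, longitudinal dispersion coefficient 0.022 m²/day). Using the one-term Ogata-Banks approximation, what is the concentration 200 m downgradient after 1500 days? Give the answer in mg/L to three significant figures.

48.1 mg/L

For a continuous step input, C/C₀ ≈ ½·erfc((x−vt)/(2√(Dt))).
vt = 0.14 × 1500 = 210 m and 2√(Dt) = 2√(0.022 × 1500) = 11.49 m.
Argument (x−vt)/(2√(Dt)) = (200 − 210)/11.49 = -0.8703; ½·erfc(-0.8703) = 0.8908.
C = 54 × 0.8908 = 48.1 mg/L.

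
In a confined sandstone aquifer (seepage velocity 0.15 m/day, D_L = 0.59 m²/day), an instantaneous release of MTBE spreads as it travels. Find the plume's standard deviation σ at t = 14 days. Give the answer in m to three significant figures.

Dispersive spreading gives a Gaussian with σ² = 2Dt; advection only shifts the center.
σ = √(2 × 0.59 × 14) = 4.06 m.

4.06 m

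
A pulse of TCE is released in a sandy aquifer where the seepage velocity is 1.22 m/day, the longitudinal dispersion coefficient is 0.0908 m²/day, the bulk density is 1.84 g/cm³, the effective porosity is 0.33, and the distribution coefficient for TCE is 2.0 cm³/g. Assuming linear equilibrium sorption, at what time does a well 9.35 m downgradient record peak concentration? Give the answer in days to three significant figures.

92.4 days

Retardation factor R = 1 + ρ_b·K_d/n = 1 + 1.84 × 2.0/0.33 = 12.15.
Sorption retards both mechanisms: v_R = v/R = 0.1004 m/day, D_R = D/R = 0.007473 m²/day.
Peak time from v_R²t² + 2D_R t − x² = 0: t = (√(D_R² + v_R²x²) − D_R)/v_R².
√(D_R² + v_R²x²) = √(0.007473² + 0.1004² × 9.35²) = 0.9388; v_R² = 0.01008.
t = (0.9388 − 0.007473)/0.01008 = 92.4 days.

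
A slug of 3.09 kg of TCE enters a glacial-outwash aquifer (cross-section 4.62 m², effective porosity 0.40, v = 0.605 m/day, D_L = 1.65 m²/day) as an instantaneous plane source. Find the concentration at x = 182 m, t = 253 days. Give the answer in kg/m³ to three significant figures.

0.0140 kg/m³

For an instantaneous plane source, C(x,t) = M/(n_e·A·√(4πDt)) · exp(−(x−vt)²/(4Dt)), with n_e·A the pore (flow) area.
Plume center vt = 0.605 × 253 = 153.065 m, so the well at 182 m is 28.935 m downgradient of the peak.
√(4πDt) = 72.43 m, giving peak height M/(n_e·A·√(4πDt)) = 3.09/(0.40 × 4.62 × 72.43) = 0.02309 kg/m³.
(x−vt)²/(4Dt) = (28.935)²/(4 × 1.65 × 253) = 0.5014; exp(−0.5014) = 0.6057.
C = 0.02309 × 0.6057 = 0.0140 kg/m³.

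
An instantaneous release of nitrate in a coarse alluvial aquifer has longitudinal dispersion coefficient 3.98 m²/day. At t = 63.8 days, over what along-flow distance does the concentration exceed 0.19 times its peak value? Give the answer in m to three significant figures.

82.1 m

The plume is Gaussian with σ = √(2Dt) = √(2 × 3.98 × 63.8) = 22.54 m.
C/C_peak = exp(−Δx²/(2σ²)) = 0.19 ⇒ Δx = σ·√(−2 ln 0.19) = 22.54 × 1.822 = 41.07 m.
Width = 2Δx = 82.1 m.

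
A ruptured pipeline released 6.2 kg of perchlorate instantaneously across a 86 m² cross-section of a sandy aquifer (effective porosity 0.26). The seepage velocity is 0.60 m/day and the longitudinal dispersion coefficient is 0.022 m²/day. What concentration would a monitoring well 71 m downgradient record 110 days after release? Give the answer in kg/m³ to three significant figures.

For an instantaneous plane source, C(x,t) = M/(n_e·A·√(4πDt)) · exp(−(x−vt)²/(4Dt)), with n_e·A the pore (flow) area.
Plume center vt = 0.60 × 110 = 66 m, so the well at 71 m is 5 m downgradient of the peak.
√(4πDt) = 5.515 m, giving peak height M/(n_e·A·√(4πDt)) = 6.2/(0.26 × 86 × 5.515) = 0.05028 kg/m³.
(x−vt)²/(4Dt) = (5)²/(4 × 0.022 × 110) = 2.583; exp(−2.583) = 0.07555.
C = 0.05028 × 0.07555 = 0.00380 kg/m³.

0.00380 kg/m³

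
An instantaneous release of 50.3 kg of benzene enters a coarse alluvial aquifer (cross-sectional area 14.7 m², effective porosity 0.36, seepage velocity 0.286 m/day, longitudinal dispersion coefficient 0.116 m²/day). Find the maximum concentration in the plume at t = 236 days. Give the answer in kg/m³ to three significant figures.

0.512 kg/m³

The peak of an instantaneous 1D plume sits at x = vt; there the Gaussian factor is 1 and C_max = M/(n_e·A·√(4πDt)), where n_e·A is the pore area the mass is dissolved in.
√(4πDt) = √(4π × 0.116 × 236) = 18.55 m, so C_max = 50.3/(0.36 × 14.7 × 18.55) = 0.512 kg/m³.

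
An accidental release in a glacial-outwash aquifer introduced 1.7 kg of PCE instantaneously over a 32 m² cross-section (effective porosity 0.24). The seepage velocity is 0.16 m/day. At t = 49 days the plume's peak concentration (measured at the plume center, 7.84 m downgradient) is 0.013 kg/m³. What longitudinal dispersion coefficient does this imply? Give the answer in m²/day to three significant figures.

0.471 m²/day

At the plume center C_max = M/(n_e·A·√(4πDt)), so D = M²/(4πt·(n_e·A·C_max)²).
n_e·A·C_max = 0.24 × 32 × 0.013 = 0.09984 kg/m.
D = 1.7²/(4π × 49 × 0.09984²) = 0.471 m²/day.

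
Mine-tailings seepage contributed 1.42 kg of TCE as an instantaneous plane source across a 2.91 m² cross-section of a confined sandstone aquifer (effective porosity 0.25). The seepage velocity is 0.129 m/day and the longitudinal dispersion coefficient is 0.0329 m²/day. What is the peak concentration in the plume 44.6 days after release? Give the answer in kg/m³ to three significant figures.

The peak of an instantaneous 1D plume sits at x = vt; there the Gaussian factor is 1 and C_max = M/(n_e·A·√(4πDt)), where n_e·A is the pore area the mass is dissolved in.
√(4πDt) = √(4π × 0.0329 × 44.6) = 4.294 m, so C_max = 1.42/(0.25 × 2.91 × 4.294) = 0.455 kg/m³.

0.455 kg/m³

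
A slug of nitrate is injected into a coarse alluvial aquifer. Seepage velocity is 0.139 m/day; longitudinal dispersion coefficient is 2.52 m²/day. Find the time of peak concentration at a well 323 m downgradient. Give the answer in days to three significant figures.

2200 days

For the 1D instantaneous-source solution, setting ∂C/∂t = 0 at fixed x gives v²t² + 2Dt − x² = 0, so t = (√(D² + v²x²) − D)/v².
√(D² + v²x²) = √(2.52² + 0.139² × 323²) = 44.97; v² = 0.019321.
t = (44.97 − 2.52)/0.019321 = 2200 days (vs. the pure-advection estimate x/v = 2320 d).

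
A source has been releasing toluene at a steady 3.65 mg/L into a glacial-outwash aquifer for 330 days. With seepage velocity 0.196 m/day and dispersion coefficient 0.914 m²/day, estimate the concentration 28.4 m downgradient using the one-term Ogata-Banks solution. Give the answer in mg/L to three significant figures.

3.40 mg/L

For a continuous step input, C/C₀ ≈ ½·erfc((x−vt)/(2√(Dt))).
vt = 0.196 × 330 = 64.68 m and 2√(Dt) = 2√(0.914 × 330) = 34.73 m.
Argument (x−vt)/(2√(Dt)) = (28.4 − 64.68)/34.73 = -1.045; ½·erfc(-1.045) = 0.9303.
C = 3.65 × 0.9303 = 3.40 mg/L.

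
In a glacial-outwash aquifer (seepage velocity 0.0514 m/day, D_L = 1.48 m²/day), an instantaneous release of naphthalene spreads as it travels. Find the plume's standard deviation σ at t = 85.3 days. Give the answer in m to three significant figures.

Dispersive spreading gives a Gaussian with σ² = 2Dt; advection only shifts the center.
σ = √(2 × 1.48 × 85.3) = 15.9 m.

15.9 m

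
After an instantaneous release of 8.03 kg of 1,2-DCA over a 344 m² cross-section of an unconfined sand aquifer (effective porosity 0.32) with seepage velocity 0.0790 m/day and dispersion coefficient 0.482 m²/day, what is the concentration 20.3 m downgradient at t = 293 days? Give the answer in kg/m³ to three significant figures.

0.00171 kg/m³

For an instantaneous plane source, C(x,t) = M/(n_e·A·√(4πDt)) · exp(−(x−vt)²/(4Dt)), with n_e·A the pore (flow) area.
Plume center vt = 0.0790 × 293 = 23.147 m, so the well at 20.3 m is 2.847 m upgradient of the peak.
√(4πDt) = 42.13 m, giving peak height M/(n_e·A·√(4πDt)) = 8.03/(0.32 × 344 × 42.13) = 0.001731 kg/m³.
(x−vt)²/(4Dt) = (-2.847)²/(4 × 0.482 × 293) = 0.01435; exp(−0.01435) = 0.9858.
C = 0.001731 × 0.9858 = 0.00171 kg/m³.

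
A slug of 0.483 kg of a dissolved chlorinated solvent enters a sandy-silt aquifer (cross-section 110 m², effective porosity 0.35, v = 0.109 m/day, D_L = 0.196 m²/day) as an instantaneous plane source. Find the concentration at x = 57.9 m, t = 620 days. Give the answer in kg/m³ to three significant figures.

0.000265 kg/m³

For an instantaneous plane source, C(x,t) = M/(n_e·A·√(4πDt)) · exp(−(x−vt)²/(4Dt)), with n_e·A the pore (flow) area.
Plume center vt = 0.109 × 620 = 67.58 m, so the well at 57.9 m is 9.68 m upgradient of the peak.
√(4πDt) = 39.08 m, giving peak height M/(n_e·A·√(4πDt)) = 0.483/(0.35 × 110 × 39.08) = 0.0003210 kg/m³.
(x−vt)²/(4Dt) = (-9.68)²/(4 × 0.196 × 620) = 0.1928; exp(−0.1928) = 0.8246.
C = 0.0003210 × 0.8246 = 0.000265 kg/m³.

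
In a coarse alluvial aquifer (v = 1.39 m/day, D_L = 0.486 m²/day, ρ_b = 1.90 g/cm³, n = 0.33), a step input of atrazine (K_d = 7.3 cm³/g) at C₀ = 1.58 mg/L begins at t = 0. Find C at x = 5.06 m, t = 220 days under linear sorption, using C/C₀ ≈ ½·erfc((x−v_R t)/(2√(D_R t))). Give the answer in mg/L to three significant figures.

Retardation factor R = 1 + ρ_b·K_d/n = 1 + 1.90 × 7.3/0.33 = 43.03.
Sorption retards both mechanisms: v_R = v/R = 0.03230 m/day, D_R = D/R = 0.01129 m²/day.
v_R·t = 0.03230 × 220 = 7.106 m; 2√(D_R t) = 3.152 m; argument = (5.06 − 7.106)/3.152 = -0.6491.
C = C₀ × ½·erfc(-0.6491) = 1.58 × 0.8207 = 1.30 mg/L.

1.30 mg/L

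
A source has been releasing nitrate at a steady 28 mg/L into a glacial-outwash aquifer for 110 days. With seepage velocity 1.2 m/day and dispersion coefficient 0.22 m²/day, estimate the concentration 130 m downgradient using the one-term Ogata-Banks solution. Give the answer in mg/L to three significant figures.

17.2 mg/L

For a continuous step input, C/C₀ ≈ ½·erfc((x−vt)/(2√(Dt))).
vt = 1.2 × 110 = 132 m and 2√(Dt) = 2√(0.22 × 110) = 9.839 m.
Argument (x−vt)/(2√(Dt)) = (130 − 132)/9.839 = -0.2033; ½·erfc(-0.2033) = 0.6131.
C = 28 × 0.6131 = 17.2 mg/L.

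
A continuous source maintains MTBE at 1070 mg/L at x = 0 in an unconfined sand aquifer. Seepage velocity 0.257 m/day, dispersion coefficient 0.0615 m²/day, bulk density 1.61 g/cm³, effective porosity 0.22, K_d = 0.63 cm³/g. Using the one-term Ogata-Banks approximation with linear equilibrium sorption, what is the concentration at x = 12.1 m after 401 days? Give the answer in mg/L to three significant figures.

1050 mg/L

Retardation factor R = 1 + ρ_b·K_d/n = 1 + 1.61 × 0.63/0.22 = 5.610.
Sorption retards both mechanisms: v_R = v/R = 0.04581 m/day, D_R = D/R = 0.01096 m²/day.
v_R·t = 0.04581 × 401 = 18.36981 m; 2√(D_R t) = 4.193 m; argument = (12.1 − 18.36981)/4.193 = -1.495.
C = C₀ × ½·erfc(-1.495) = 1070 × 0.9828 = 1050 mg/L.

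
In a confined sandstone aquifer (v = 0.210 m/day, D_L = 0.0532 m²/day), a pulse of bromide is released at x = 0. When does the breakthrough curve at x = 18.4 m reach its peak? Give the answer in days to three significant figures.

86.4 days

For the 1D instantaneous-source solution, setting ∂C/∂t = 0 at fixed x gives v²t² + 2Dt − x² = 0, so t = (√(D² + v²x²) − D)/v².
√(D² + v²x²) = √(0.0532² + 0.210² × 18.4²) = 3.864; v² = 0.0441.
t = (3.864 − 0.0532)/0.0441 = 86.4 days (vs. the pure-advection estimate x/v = 87.6 d).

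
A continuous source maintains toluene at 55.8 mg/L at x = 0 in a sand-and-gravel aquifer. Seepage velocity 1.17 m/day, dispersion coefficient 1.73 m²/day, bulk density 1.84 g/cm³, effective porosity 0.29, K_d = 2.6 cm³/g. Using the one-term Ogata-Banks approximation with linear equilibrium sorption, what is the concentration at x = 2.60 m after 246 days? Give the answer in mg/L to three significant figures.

Retardation factor R = 1 + ρ_b·K_d/n = 1 + 1.84 × 2.6/0.29 = 17.50.
Sorption retards both mechanisms: v_R = v/R = 0.06686 m/day, D_R = D/R = 0.09886 m²/day.
v_R·t = 0.06686 × 246 = 16.44756 m; 2√(D_R t) = 9.863 m; argument = (2.60 − 16.44756)/9.863 = -1.404.
C = C₀ × ½·erfc(-1.404) = 55.8 × 0.9765 = 54.5 mg/L.

54.5 mg/L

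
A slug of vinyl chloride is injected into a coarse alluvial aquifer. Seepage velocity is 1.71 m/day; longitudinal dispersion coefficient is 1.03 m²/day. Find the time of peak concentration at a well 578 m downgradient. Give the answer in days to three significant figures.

338 days

For the 1D instantaneous-source solution, setting ∂C/∂t = 0 at fixed x gives v²t² + 2Dt − x² = 0, so t = (√(D² + v²x²) − D)/v².
√(D² + v²x²) = √(1.03² + 1.71² × 578²) = 988.4; v² = 2.9241.
t = (988.4 − 1.03)/2.9241 = 338 days (vs. the pure-advection estimate x/v = 338 d).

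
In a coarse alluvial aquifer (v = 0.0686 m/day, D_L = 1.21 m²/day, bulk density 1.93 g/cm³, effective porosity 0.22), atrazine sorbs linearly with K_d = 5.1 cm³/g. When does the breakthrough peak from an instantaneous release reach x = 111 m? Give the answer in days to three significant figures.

Retardation factor R = 1 + ρ_b·K_d/n = 1 + 1.93 × 5.1/0.22 = 45.74.
Sorption retards both mechanisms: v_R = v/R = 0.001500 m/day, D_R = D/R = 0.02645 m²/day.
Peak time from v_R²t² + 2D_R t − x² = 0: t = (√(D_R² + v_R²x²) − D_R)/v_R².
√(D_R² + v_R²x²) = √(0.02645² + 0.001500² × 111²) = 0.1686; v_R² = 2.250e-06.
t = (0.1686 − 0.02645)/2.250e-06 = 63200 days.

63200 days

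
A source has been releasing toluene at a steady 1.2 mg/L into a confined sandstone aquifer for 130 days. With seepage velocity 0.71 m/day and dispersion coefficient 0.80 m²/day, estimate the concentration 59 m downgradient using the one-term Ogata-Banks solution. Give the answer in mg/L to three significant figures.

For a continuous step input, C/C₀ ≈ ½·erfc((x−vt)/(2√(Dt))).
vt = 0.71 × 130 = 92.3 m and 2√(Dt) = 2√(0.80 × 130) = 20.40 m.
Argument (x−vt)/(2√(Dt)) = (59 − 92.3)/20.40 = -1.632; ½·erfc(-1.632) = 0.9895.
C = 1.2 × 0.9895 = 1.19 mg/L.

1.19 mg/L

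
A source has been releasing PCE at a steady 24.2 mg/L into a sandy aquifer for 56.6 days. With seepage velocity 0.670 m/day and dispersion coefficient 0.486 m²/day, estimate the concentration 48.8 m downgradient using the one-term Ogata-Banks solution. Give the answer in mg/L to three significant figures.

For a continuous step input, C/C₀ ≈ ½·erfc((x−vt)/(2√(Dt))).
vt = 0.670 × 56.6 = 37.922 m and 2√(Dt) = 2√(0.486 × 56.6) = 10.49 m.
Argument (x−vt)/(2√(Dt)) = (48.8 − 37.922)/10.49 = 1.037; ½·erfc(1.037) = 0.07125.
C = 24.2 × 0.07125 = 1.72 mg/L.

1.72 mg/L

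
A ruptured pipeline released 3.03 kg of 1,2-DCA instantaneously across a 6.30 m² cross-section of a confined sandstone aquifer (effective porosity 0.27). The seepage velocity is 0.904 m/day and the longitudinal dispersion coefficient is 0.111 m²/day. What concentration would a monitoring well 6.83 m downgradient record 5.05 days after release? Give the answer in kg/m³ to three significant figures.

0.0681 kg/m³

For an instantaneous plane source, C(x,t) = M/(n_e·A·√(4πDt)) · exp(−(x−vt)²/(4Dt)), with n_e·A the pore (flow) area.
Plume center vt = 0.904 × 5.05 = 4.5652 m, so the well at 6.83 m is 2.2648 m downgradient of the peak.
√(4πDt) = 2.654 m, giving peak height M/(n_e·A·√(4πDt)) = 3.03/(0.27 × 6.30 × 2.654) = 0.6712 kg/m³.
(x−vt)²/(4Dt) = (2.2648)²/(4 × 0.111 × 5.05) = 2.288; exp(−2.288) = 0.1015.
C = 0.6712 × 0.1015 = 0.0681 kg/m³.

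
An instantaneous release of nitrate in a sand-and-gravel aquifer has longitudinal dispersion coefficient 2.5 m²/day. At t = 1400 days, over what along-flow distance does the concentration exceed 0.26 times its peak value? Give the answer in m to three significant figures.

275 m

The plume is Gaussian with σ = √(2Dt) = √(2 × 2.5 × 1400) = 83.67 m.
C/C_peak = exp(−Δx²/(2σ²)) = 0.26 ⇒ Δx = σ·√(−2 ln 0.26) = 83.67 × 1.641 = 137.3 m.
Width = 2Δx = 275 m.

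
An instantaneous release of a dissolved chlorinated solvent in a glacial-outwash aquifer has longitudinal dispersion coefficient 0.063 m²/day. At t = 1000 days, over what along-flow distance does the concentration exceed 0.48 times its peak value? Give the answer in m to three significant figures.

27.2 m

The plume is Gaussian with σ = √(2Dt) = √(2 × 0.063 × 1000) = 11.22 m.
C/C_peak = exp(−Δx²/(2σ²)) = 0.48 ⇒ Δx = σ·√(−2 ln 0.48) = 11.22 × 1.212 = 13.60 m.
Width = 2Δx = 27.2 m.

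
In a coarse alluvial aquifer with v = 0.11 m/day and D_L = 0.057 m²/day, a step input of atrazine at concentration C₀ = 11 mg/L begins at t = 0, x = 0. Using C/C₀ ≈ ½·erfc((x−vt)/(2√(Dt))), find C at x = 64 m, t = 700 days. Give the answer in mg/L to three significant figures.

10.2 mg/L

For a continuous step input, C/C₀ ≈ ½·erfc((x−vt)/(2√(Dt))).
vt = 0.11 × 700 = 77 m and 2√(Dt) = 2√(0.057 × 700) = 12.63 m.
Argument (x−vt)/(2√(Dt)) = (64 − 77)/12.63 = -1.029; ½·erfc(-1.029) = 0.9272.
C = 11 × 0.9272 = 10.2 mg/L.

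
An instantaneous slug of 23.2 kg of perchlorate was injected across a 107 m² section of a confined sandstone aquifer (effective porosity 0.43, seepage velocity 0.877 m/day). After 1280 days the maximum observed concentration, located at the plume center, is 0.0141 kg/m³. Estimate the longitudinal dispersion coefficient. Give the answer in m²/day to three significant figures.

0.0795 m²/day

At the plume center C_max = M/(n_e·A·√(4πDt)), so D = M²/(4πt·(n_e·A·C_max)²).
n_e·A·C_max = 0.43 × 107 × 0.0141 = 0.6487 kg/m.
D = 23.2²/(4π × 1280 × 0.6487²) = 0.0795 m²/day.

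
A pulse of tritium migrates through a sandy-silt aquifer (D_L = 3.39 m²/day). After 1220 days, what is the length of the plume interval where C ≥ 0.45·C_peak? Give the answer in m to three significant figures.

230 m

The plume is Gaussian with σ = √(2Dt) = √(2 × 3.39 × 1220) = 90.95 m.
C/C_peak = exp(−Δx²/(2σ²)) = 0.45 ⇒ Δx = σ·√(−2 ln 0.45) = 90.95 × 1.264 = 115.0 m.
Width = 2Δx = 230 m.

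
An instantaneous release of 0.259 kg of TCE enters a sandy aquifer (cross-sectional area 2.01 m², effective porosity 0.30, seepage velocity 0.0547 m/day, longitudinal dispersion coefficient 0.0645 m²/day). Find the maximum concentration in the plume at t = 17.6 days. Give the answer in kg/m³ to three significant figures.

0.114 kg/m³

The peak of an instantaneous 1D plume sits at x = vt; there the Gaussian factor is 1 and C_max = M/(n_e·A·√(4πDt)), where n_e·A is the pore area the mass is dissolved in.
√(4πDt) = √(4π × 0.0645 × 17.6) = 3.777 m, so C_max = 0.259/(0.30 × 2.01 × 3.777) = 0.114 kg/m³.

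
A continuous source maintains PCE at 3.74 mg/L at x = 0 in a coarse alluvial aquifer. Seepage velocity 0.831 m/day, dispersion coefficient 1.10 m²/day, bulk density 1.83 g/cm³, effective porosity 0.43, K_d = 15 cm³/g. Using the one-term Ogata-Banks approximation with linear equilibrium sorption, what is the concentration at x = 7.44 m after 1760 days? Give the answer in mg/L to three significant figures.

Retardation factor R = 1 + ρ_b·K_d/n = 1 + 1.83 × 15/0.43 = 64.84.
Sorption retards both mechanisms: v_R = v/R = 0.01282 m/day, D_R = D/R = 0.01696 m²/day.
v_R·t = 0.01282 × 1760 = 22.5632 m; 2√(D_R t) = 10.93 m; argument = (7.44 − 22.5632)/10.93 = -1.384.
C = C₀ × ½·erfc(-1.384) = 3.74 × 0.9748 = 3.65 mg/L.

3.65 mg/L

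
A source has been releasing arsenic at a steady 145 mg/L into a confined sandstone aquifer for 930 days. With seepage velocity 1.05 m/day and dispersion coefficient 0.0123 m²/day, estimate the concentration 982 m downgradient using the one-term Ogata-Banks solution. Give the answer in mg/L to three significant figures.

18.1 mg/L

For a continuous step input, C/C₀ ≈ ½·erfc((x−vt)/(2√(Dt))).
vt = 1.05 × 930 = 976.5 m and 2√(Dt) = 2√(0.0123 × 930) = 6.764 m.
Argument (x−vt)/(2√(Dt)) = (982 − 976.5)/6.764 = 0.8131; ½·erfc(0.8131) = 0.1251.
C = 145 × 0.1251 = 18.1 mg/L.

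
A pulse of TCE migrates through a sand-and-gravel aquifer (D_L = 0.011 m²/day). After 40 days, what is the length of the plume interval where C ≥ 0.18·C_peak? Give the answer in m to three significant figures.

The plume is Gaussian with σ = √(2Dt) = √(2 × 0.011 × 40) = 0.9381 m.
C/C_peak = exp(−Δx²/(2σ²)) = 0.18 ⇒ Δx = σ·√(−2 ln 0.18) = 0.9381 × 1.852 = 1.737 m.
Width = 2Δx = 3.47 m.

3.47 m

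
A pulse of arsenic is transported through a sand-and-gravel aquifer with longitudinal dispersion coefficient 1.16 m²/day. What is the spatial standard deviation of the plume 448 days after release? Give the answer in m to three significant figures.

Dispersive spreading gives a Gaussian with σ² = 2Dt; advection only shifts the center.
σ = √(2 × 1.16 × 448) = 32.2 m.

32.2 m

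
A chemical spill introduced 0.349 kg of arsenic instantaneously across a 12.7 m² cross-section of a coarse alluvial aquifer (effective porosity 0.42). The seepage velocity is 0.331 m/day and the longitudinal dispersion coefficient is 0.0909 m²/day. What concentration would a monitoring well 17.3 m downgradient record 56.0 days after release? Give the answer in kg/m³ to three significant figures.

For an instantaneous plane source, C(x,t) = M/(n_e·A·√(4πDt)) · exp(−(x−vt)²/(4Dt)), with n_e·A the pore (flow) area.
Plume center vt = 0.331 × 56.0 = 18.536 m, so the well at 17.3 m is 1.236 m upgradient of the peak.
√(4πDt) = 7.998 m, giving peak height M/(n_e·A·√(4πDt)) = 0.349/(0.42 × 12.7 × 7.998) = 0.008181 kg/m³.
(x−vt)²/(4Dt) = (-1.236)²/(4 × 0.0909 × 56.0) = 0.07503; exp(−0.07503) = 0.9277.
C = 0.008181 × 0.9277 = 0.00759 kg/m³.

0.00759 kg/m³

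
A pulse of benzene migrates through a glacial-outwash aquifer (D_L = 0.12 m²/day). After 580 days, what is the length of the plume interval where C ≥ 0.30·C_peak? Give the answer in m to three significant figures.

36.6 m

The plume is Gaussian with σ = √(2Dt) = √(2 × 0.12 × 580) = 11.80 m.
C/C_peak = exp(−Δx²/(2σ²)) = 0.30 ⇒ Δx = σ·√(−2 ln 0.30) = 11.80 × 1.552 = 18.31 m.
Width = 2Δx = 36.6 m.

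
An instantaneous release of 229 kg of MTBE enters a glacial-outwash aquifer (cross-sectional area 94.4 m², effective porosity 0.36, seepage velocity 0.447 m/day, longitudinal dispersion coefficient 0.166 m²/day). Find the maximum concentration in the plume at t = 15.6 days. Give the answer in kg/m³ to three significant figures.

The peak of an instantaneous 1D plume sits at x = vt; there the Gaussian factor is 1 and C_max = M/(n_e·A·√(4πDt)), where n_e·A is the pore area the mass is dissolved in.
√(4πDt) = √(4π × 0.166 × 15.6) = 5.705 m, so C_max = 229/(0.36 × 94.4 × 5.705) = 1.18 kg/m³.

1.18 kg/m³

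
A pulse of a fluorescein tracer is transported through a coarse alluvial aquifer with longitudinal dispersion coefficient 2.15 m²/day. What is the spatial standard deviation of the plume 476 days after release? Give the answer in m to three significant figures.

45.2 m

Dispersive spreading gives a Gaussian with σ² = 2Dt; advection only shifts the center.
σ = √(2 × 2.15 × 476) = 45.2 m.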